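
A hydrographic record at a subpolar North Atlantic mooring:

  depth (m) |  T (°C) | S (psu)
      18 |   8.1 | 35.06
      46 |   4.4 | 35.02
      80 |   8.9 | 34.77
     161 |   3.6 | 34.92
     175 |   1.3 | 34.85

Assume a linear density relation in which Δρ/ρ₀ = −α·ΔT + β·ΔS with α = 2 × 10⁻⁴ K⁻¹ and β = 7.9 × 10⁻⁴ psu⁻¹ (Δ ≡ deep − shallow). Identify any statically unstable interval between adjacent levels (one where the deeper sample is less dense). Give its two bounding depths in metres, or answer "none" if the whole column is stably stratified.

Evaluate Δρ/ρ₀ = −αΔT + βΔS across each adjacent pair:
  18–46 m: −αΔT+βΔS = −(2 × 10⁻⁴)(-3.7)+(7.9 × 10⁻⁴)(-0.04) = 7.1 × 10⁻⁴ → stable
  46–80 m: −αΔT+βΔS = −(2 × 10⁻⁴)(+4.5)+(7.9 × 10⁻⁴)(-0.25) = -1.1 × 10⁻³ → UNSTABLE
  80–161 m: −αΔT+βΔS = −(2 × 10⁻⁴)(-5.3)+(7.9 × 10⁻⁴)(+0.15) = 1.2 × 10⁻³ → stable
  161–175 m: −αΔT+βΔS = −(2 × 10⁻⁴)(-2.3)+(7.9 × 10⁻⁴)(-0.07) = 4.0 × 10⁻⁴ → stable
The 46–80 m interval has Δρ < 0: lighter water underlies denser water.

46–80 m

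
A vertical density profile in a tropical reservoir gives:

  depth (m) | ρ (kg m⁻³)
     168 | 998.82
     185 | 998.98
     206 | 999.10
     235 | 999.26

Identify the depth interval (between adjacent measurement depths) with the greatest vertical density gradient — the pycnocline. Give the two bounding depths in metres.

168–185 m

Compute the density gradient over each adjacent pair:
  168–185 m: Δρ/Δz = 0.16/17 = 9.4 × 10⁻³ kg m⁻⁴
  185–206 m: Δρ/Δz = 0.12/21 = 5.7 × 10⁻³ kg m⁻⁴
  206–235 m: Δρ/Δz = 0.16/29 = 5.5 × 10⁻³ kg m⁻⁴
The largest gradient is in the 168–185 m interval — the pycnocline.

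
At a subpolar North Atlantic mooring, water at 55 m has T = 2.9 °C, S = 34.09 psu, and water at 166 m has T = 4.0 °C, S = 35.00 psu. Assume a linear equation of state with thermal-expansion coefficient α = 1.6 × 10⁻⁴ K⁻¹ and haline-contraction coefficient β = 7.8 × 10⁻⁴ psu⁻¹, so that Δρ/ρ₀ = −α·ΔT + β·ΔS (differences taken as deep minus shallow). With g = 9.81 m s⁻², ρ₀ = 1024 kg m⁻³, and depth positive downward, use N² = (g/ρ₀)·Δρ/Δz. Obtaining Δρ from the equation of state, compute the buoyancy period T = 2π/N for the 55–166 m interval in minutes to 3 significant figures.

ΔT = +1.1 K, ΔS = +0.91 psu (deep − shallow).
Δρ/ρ₀ = −αΔT + βΔS = -1.76 × 10⁻⁴ + 7.098 × 10⁻⁴ = 5.338 × 10⁻⁴, so Δρ ≈ 0.5466 kg m⁻³.
N² = (g/ρ₀)·Δρ/Δz = g·(Δρ/ρ₀)/Δz = 9.81 × 5.338 × 10⁻⁴ / 111 = 4.7176 × 10⁻⁵ s⁻².
N = √(4.7176 × 10⁻⁵) = 6.8685 × 10⁻³ rad s⁻¹ → T = 2π/N = 914.78 s = 15.246 min ≈ 15.2 min.

15.2 min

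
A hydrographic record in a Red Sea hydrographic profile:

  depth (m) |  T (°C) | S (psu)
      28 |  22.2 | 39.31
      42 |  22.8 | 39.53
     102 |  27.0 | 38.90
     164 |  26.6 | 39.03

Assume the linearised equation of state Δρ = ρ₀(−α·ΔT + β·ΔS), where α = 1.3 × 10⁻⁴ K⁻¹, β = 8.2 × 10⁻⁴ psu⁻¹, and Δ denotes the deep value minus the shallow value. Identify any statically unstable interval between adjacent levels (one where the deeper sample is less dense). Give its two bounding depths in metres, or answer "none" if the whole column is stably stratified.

Evaluate Δρ/ρ₀ = −αΔT + βΔS across each adjacent pair:
  28–42 m: −αΔT+βΔS = −(1.3 × 10⁻⁴)(+0.6)+(8.2 × 10⁻⁴)(+0.22) = 1.0 × 10⁻⁴ → stable
  42–102 m: −αΔT+βΔS = −(1.3 × 10⁻⁴)(+4.2)+(8.2 × 10⁻⁴)(-0.63) = -1.1 × 10⁻³ → UNSTABLE
  102–164 m: −αΔT+βΔS = −(1.3 × 10⁻⁴)(-0.4)+(8.2 × 10⁻⁴)(+0.13) = 1.6 × 10⁻⁴ → stable
The 42–102 m interval has Δρ < 0: lighter water underlies denser water.

42–102 m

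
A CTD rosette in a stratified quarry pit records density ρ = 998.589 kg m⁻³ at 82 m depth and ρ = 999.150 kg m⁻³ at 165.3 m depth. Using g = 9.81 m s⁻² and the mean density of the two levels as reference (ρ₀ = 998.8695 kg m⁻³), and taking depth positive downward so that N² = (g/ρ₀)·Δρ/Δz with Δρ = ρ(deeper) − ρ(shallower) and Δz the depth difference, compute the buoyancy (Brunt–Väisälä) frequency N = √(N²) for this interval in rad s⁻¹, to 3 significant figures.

Δρ = 999.150 − 998.589 = 0.561 kg m⁻³ over Δz = 165.3 − 82 = 83.3 m.
N² = (9.81/998.8695) × (0.561/83.3) = 6.6142 × 10⁻⁵ s⁻².
N = √(6.6142 × 10⁻⁵) = 8.1328 × 10⁻³ rad s⁻¹ ≈ 8.13 × 10⁻³ rad s⁻¹.

8.13 × 10⁻³ rad s⁻¹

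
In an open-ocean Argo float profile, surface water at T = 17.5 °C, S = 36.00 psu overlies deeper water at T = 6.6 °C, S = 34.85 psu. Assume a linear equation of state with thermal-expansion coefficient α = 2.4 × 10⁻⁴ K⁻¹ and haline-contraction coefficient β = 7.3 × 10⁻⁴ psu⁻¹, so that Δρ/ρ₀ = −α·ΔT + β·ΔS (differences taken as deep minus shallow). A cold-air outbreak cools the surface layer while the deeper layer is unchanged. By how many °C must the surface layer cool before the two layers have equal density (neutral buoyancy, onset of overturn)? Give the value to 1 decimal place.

7.4 °C

Neutral buoyancy requires Δρ = 0, i.e. −α(T_deep − T_surf′) + β(S_deep − S_surf) = 0.
T_surf′ = T_deep − (β/α)·ΔS = 6.6 − (7.3 × 10⁻⁴/2.4 × 10⁻⁴)·(-1.15) = 10.098 °C.
Cooling required: 17.5 − (10.098) = 7.402 °C.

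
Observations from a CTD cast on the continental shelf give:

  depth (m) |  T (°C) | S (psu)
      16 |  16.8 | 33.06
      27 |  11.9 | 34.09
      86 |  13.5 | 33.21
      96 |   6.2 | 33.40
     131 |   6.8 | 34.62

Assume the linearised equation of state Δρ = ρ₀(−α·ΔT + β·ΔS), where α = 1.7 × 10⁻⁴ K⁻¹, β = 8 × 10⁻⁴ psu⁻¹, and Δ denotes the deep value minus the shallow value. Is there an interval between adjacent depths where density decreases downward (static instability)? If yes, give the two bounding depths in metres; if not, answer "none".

27–86 m

Evaluate Δρ/ρ₀ = −αΔT + βΔS across each adjacent pair:
  16–27 m: −αΔT+βΔS = −(1.7 × 10⁻⁴)(-4.9)+(8 × 10⁻⁴)(+1.03) = 1.7 × 10⁻³ → stable
  27–86 m: −αΔT+βΔS = −(1.7 × 10⁻⁴)(+1.6)+(8 × 10⁻⁴)(-0.88) = -9.8 × 10⁻⁴ → UNSTABLE
  86–96 m: −αΔT+βΔS = −(1.7 × 10⁻⁴)(-7.3)+(8 × 10⁻⁴)(+0.19) = 1.4 × 10⁻³ → stable
  96–131 m: −αΔT+βΔS = −(1.7 × 10⁻⁴)(+0.6)+(8 × 10⁻⁴)(+1.22) = 8.7 × 10⁻⁴ → stable
The 27–86 m interval has Δρ < 0: lighter water underlies denser water.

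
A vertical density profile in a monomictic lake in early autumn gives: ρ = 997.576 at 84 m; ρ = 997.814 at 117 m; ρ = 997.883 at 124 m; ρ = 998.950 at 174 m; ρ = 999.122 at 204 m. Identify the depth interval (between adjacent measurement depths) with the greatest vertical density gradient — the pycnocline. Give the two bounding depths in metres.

124–174 m

Compute the density gradient over each adjacent pair:
  84–117 m: Δρ/Δz = 0.238/33 = 7.2 × 10⁻³ kg m⁻⁴
  117–124 m: Δρ/Δz = 0.069/7 = 9.9 × 10⁻³ kg m⁻⁴
  124–174 m: Δρ/Δz = 1.067/50 = 0.021 kg m⁻⁴
  174–204 m: Δρ/Δz = 0.172/30 = 5.7 × 10⁻³ kg m⁻⁴
The largest gradient is in the 124–174 m interval — the pycnocline.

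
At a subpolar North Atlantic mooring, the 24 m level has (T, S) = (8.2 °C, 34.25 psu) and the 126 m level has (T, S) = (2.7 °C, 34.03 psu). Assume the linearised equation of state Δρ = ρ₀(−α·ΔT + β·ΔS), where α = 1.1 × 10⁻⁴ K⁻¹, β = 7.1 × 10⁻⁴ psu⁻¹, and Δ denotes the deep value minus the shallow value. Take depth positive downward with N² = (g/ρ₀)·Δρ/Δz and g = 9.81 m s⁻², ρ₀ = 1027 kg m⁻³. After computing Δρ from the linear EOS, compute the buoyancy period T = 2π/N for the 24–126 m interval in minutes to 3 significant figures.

ΔT = -5.5 K, ΔS = -0.22 psu (deep − shallow).
Δρ/ρ₀ = −αΔT + βΔS = 6.05 × 10⁻⁴ − 1.562 × 10⁻⁴ = 4.488 × 10⁻⁴, so Δρ ≈ 0.4609 kg m⁻³.
N² = (g/ρ₀)·Δρ/Δz = g·(Δρ/ρ₀)/Δz = 9.81 × 4.488 × 10⁻⁴ / 102 = 4.3164 × 10⁻⁵ s⁻².
N = √(4.3164 × 10⁻⁵) = 6.5699 × 10⁻³ rad s⁻¹ → T = 2π/N = 956.36 s = 15.939 min ≈ 15.9 min.

15.9 min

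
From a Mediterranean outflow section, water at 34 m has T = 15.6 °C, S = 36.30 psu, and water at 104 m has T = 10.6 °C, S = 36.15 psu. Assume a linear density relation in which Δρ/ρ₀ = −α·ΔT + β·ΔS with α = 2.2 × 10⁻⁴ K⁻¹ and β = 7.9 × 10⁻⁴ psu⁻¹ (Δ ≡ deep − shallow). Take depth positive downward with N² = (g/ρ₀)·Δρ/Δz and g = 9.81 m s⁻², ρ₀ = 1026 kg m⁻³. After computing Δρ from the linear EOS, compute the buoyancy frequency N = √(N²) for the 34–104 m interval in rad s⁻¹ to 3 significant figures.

0.0117 rad s⁻¹

ΔT = -5.0 K, ΔS = -0.15 psu (deep − shallow).
Δρ/ρ₀ = −αΔT + βΔS = 1.10 × 10⁻³ − 1.185 × 10⁻⁴ = 9.815 × 10⁻⁴, so Δρ ≈ 1.007 kg m⁻³.
N² = (g/ρ₀)·Δρ/Δz = g·(Δρ/ρ₀)/Δz = 9.81 × 9.815 × 10⁻⁴ / 70 = 1.3755 × 10⁻⁴ s⁻².
N = √(1.3755 × 10⁻⁴) = 0.011728 rad s⁻¹ ≈ 0.0117 rad s⁻¹.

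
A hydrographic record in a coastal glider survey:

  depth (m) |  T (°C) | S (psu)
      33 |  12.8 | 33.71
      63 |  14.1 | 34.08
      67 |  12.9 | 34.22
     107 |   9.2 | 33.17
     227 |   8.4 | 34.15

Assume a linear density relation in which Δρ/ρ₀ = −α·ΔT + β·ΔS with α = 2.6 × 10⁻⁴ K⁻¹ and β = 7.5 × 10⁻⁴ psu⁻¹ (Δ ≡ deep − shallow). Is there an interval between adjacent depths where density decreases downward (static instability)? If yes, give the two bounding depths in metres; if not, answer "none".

33–63 m

Evaluate Δρ/ρ₀ = −αΔT + βΔS across each adjacent pair:
  33–63 m: −αΔT+βΔS = −(2.6 × 10⁻⁴)(+1.3)+(7.5 × 10⁻⁴)(+0.37) = -6.0 × 10⁻⁵ → UNSTABLE
  63–67 m: −αΔT+βΔS = −(2.6 × 10⁻⁴)(-1.2)+(7.5 × 10⁻⁴)(+0.14) = 4.2 × 10⁻⁴ → stable
  67–107 m: −αΔT+βΔS = −(2.6 × 10⁻⁴)(-3.7)+(7.5 × 10⁻⁴)(-1.05) = 1.7 × 10⁻⁴ → stable
  107–227 m: −αΔT+βΔS = −(2.6 × 10⁻⁴)(-0.8)+(7.5 × 10⁻⁴)(+0.98) = 9.4 × 10⁻⁴ → stable
The 33–63 m interval has Δρ < 0: lighter water underlies denser water.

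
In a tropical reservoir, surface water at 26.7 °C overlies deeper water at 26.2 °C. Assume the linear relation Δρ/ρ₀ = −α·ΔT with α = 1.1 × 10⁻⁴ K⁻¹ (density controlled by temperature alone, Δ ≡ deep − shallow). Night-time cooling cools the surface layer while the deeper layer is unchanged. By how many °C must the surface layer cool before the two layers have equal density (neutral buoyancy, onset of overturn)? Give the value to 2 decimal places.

With temperature the only control, equal density requires T_surf′ = T_deep.
T_surf′ = 26.2 °C.
Cooling required: 26.7 − 26.2 = 0.50 °C.

0.50 °C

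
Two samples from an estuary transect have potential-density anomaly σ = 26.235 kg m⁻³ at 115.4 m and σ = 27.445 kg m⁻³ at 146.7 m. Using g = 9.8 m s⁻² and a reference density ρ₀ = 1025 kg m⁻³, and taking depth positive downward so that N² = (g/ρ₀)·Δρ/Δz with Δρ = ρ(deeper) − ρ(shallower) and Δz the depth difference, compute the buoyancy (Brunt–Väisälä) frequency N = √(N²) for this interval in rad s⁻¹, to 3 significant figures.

0.0192 rad s⁻¹

Δρ = 1027.445 − 1026.235 = 1.210 kg m⁻³ over Δz = 146.7 − 115.4 = 31.3 m.
N² = (9.8/1025) × (1.210/31.3) = 3.6961 × 10⁻⁴ s⁻².
N = √(3.6961 × 10⁻⁴) = 0.019225 rad s⁻¹ ≈ 0.0192 rad s⁻¹.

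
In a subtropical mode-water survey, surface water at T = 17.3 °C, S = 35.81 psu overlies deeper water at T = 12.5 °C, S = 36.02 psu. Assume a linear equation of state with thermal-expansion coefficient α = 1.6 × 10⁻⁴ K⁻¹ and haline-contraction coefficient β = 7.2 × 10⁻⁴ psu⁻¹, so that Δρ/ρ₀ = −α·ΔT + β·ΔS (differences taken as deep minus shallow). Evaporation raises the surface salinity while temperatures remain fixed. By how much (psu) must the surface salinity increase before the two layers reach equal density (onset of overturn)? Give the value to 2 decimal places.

Neutral buoyancy requires −α(T_deep − T_surf) + β(S_deep − S_surf′) = 0.
S_surf′ = S_deep − (α/β)·ΔT = 36.02 − (1.6 × 10⁻⁴/7.2 × 10⁻⁴)·(-4.8) = 37.0867 psu.
Increase required: 37.0867 − 35.81 = 1.2767 psu.

1.28 psu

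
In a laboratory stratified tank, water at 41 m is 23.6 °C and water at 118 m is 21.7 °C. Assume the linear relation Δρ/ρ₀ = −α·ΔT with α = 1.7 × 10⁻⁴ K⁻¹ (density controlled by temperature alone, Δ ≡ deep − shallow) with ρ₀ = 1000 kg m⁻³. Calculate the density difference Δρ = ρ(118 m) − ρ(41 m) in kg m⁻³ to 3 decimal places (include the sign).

ΔT = -1.9 K, Δρ/ρ₀ = −αΔT = 3.23 × 10⁻⁴.
Δρ = 1000 × (3.23 × 10⁻⁴) = +0.323 kg m⁻³.
Positive Δρ: denser below, stable.

+0.323 kg m⁻³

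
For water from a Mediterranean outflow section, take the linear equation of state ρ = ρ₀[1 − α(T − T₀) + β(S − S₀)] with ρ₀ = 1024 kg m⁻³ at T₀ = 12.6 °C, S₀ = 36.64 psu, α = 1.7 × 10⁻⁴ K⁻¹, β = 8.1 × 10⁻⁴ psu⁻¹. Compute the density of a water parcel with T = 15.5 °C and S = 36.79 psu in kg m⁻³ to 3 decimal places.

T − T₀ = +2.9 K, S − S₀ = +0.15 psu.
Bracket = 1 − α·(+2.9) + β·(+0.15) = 1 + (-3.715 × 10⁻⁴) = 0.9996285.
ρ = 1024 × 0.9996285 = 1023.620 kg m⁻³.

1023.620 kg m⁻³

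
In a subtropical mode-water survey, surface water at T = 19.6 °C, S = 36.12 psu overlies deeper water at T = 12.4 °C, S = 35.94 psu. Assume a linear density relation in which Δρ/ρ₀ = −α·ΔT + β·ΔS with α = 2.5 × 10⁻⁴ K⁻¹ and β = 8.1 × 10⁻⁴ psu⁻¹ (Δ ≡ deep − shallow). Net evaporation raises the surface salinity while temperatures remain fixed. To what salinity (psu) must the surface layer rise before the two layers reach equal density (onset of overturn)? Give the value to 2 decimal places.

38.16 psu

Neutral buoyancy requires −α(T_deep − T_surf) + β(S_deep − S_surf′) = 0.
S_surf′ = S_deep − (α/β)·ΔT = 35.94 − (2.5 × 10⁻⁴/8.1 × 10⁻⁴)·(-7.2) = 38.1622 psu.
Increase required: 38.1622 − 36.12 = 2.0422 psu.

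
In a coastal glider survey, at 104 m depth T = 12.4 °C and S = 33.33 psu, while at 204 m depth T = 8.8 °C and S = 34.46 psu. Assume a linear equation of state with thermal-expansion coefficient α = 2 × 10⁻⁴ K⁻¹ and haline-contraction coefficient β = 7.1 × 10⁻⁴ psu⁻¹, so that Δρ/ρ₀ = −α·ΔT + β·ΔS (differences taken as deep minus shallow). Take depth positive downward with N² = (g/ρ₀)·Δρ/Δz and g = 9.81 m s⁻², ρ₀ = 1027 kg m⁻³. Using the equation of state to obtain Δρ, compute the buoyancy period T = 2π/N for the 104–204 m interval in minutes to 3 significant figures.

ΔT = -3.6 K, ΔS = +1.13 psu (deep − shallow).
Δρ/ρ₀ = −αΔT + βΔS = 7.20 × 10⁻⁴ + 8.023 × 10⁻⁴ = 1.5223 × 10⁻³, so Δρ ≈ 1.563 kg m⁻³.
N² = (g/ρ₀)·Δρ/Δz = g·(Δρ/ρ₀)/Δz = 9.81 × 1.5223 × 10⁻³ / 100 = 1.4934 × 10⁻⁴ s⁻².
N = √(1.4934 × 10⁻⁴) = 0.012220 rad s⁻¹ → T = 2π/N = 514.17 s = 8.5695 min ≈ 8.57 min.

8.57 min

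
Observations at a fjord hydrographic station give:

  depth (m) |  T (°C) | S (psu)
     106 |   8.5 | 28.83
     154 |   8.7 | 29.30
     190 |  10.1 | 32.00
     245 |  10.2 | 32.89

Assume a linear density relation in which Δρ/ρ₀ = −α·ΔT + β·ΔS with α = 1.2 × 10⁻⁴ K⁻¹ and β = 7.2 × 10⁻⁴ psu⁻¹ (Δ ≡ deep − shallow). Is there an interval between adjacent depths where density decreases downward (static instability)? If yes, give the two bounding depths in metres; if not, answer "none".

none

Evaluate Δρ/ρ₀ = −αΔT + βΔS across each adjacent pair:
  106–154 m: −αΔT+βΔS = −(1.2 × 10⁻⁴)(+0.2)+(7.2 × 10⁻⁴)(+0.47) = 3.1 × 10⁻⁴ → stable
  154–190 m: −αΔT+βΔS = −(1.2 × 10⁻⁴)(+1.4)+(7.2 × 10⁻⁴)(+2.70) = 1.8 × 10⁻³ → stable
  190–245 m: −αΔT+βΔS = −(1.2 × 10⁻⁴)(+0.1)+(7.2 × 10⁻⁴)(+0.89) = 6.3 × 10⁻⁴ → stable
Every interval has Δρ > 0: the column is stably stratified throughout.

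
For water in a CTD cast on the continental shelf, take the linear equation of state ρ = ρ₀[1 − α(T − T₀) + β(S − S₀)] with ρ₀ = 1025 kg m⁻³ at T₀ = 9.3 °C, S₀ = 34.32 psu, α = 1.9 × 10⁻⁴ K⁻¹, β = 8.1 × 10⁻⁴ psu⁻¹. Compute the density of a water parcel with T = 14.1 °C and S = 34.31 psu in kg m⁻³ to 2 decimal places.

T − T₀ = +4.8 K, S − S₀ = -0.01 psu.
Bracket = 1 − α·(+4.8) + β·(-0.01) = 1 + (-9.201 × 10⁻⁴) = 0.9990799.
ρ = 1025 × 0.9990799 = 1024.06 kg m⁻³.

1024.06 kg m⁻³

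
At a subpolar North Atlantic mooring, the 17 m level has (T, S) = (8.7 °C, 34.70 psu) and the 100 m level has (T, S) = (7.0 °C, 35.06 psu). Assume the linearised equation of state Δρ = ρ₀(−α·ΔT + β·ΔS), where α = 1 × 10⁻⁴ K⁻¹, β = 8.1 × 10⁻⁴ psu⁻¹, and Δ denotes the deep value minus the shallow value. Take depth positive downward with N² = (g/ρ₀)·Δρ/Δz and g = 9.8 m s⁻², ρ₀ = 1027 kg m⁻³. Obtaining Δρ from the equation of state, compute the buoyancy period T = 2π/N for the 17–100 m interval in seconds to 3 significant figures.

851 s

ΔT = -1.7 K, ΔS = +0.36 psu (deep − shallow).
Δρ/ρ₀ = −αΔT + βΔS = 1.70 × 10⁻⁴ + 2.916 × 10⁻⁴ = 4.616 × 10⁻⁴, so Δρ ≈ 0.4741 kg m⁻³.
N² = (g/ρ₀)·Δρ/Δz = g·(Δρ/ρ₀)/Δz = 9.8 × 4.616 × 10⁻⁴ / 83 = 5.4502 × 10⁻⁵ s⁻².
N = √(5.4502 × 10⁻⁵) = 7.3825 × 10⁻³ rad s⁻¹ → T = 2π/N = 851.09 s ≈ 851 s.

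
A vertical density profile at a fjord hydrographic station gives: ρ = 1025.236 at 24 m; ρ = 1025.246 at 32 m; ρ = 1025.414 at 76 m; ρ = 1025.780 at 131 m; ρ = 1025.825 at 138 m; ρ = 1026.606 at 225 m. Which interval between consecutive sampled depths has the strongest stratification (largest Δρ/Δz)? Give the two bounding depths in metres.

138–225 m

Compute the density gradient over each adjacent pair:
  24–32 m: Δρ/Δz = 0.010/8 = 1.3 × 10⁻³ kg m⁻⁴
  32–76 m: Δρ/Δz = 0.168/44 = 3.8 × 10⁻³ kg m⁻⁴
  76–131 m: Δρ/Δz = 0.366/55 = 6.7 × 10⁻³ kg m⁻⁴
  131–138 m: Δρ/Δz = 0.045/7 = 6.4 × 10⁻³ kg m⁻⁴
  138–225 m: Δρ/Δz = 0.781/87 = 9.0 × 10⁻³ kg m⁻⁴
The largest gradient is in the 138–225 m interval — the pycnocline.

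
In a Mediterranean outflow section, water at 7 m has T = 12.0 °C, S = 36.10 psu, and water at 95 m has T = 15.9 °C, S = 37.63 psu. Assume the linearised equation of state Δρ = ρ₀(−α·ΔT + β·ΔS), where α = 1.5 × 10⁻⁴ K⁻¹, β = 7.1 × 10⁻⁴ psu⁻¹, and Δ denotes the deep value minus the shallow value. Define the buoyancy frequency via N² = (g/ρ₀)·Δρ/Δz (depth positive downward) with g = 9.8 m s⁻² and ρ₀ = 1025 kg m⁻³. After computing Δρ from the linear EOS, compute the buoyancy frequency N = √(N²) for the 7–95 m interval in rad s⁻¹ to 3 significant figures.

ΔT = +3.9 K, ΔS = +1.53 psu (deep − shallow).
Δρ/ρ₀ = −αΔT + βΔS = -5.85 × 10⁻⁴ + 1.0863 × 10⁻³ = 5.013 × 10⁻⁴, so Δρ ≈ 0.5138 kg m⁻³.
N² = (g/ρ₀)·Δρ/Δz = g·(Δρ/ρ₀)/Δz = 9.8 × 5.013 × 10⁻⁴ / 88 = 5.5827 × 10⁻⁵ s⁻².
N = √(5.5827 × 10⁻⁵) = 7.4717 × 10⁻³ rad s⁻¹ ≈ 7.47 × 10⁻³ rad s⁻¹.

7.47 × 10⁻³ rad s⁻¹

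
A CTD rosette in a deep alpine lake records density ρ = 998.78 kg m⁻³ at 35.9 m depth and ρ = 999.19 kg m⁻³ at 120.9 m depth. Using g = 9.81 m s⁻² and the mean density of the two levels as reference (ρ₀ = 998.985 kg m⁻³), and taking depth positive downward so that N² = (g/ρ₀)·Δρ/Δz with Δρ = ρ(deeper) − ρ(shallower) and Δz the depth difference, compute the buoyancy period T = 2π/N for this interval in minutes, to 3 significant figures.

15.2 min

Δρ = 999.19 − 998.78 = 0.41 kg m⁻³ over Δz = 120.9 − 35.9 = 85 m.
N² = (9.81/998.985) × (0.41/85) = 4.7367 × 10⁻⁵ s⁻².
N = √(4.7367 × 10⁻⁵) = 6.8824 × 10⁻³ rad s⁻¹, so T = 2π/N = 912.94 s = 15.216 min ≈ 15.2 min.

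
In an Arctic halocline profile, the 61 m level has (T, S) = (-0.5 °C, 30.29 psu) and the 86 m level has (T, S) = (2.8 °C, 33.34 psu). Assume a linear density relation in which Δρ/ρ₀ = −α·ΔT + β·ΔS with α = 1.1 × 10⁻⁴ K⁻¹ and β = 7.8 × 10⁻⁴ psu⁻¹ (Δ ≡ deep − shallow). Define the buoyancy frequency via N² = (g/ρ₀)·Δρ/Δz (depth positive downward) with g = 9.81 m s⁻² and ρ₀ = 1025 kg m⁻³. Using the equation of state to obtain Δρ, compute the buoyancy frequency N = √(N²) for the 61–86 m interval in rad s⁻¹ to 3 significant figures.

0.0281 rad s⁻¹

ΔT = +3.3 K, ΔS = +3.05 psu (deep − shallow).
Δρ/ρ₀ = −αΔT + βΔS = -3.63 × 10⁻⁴ + 2.379 × 10⁻³ = 2.016 × 10⁻³, so Δρ ≈ 2.066 kg m⁻³.
N² = (g/ρ₀)·Δρ/Δz = g·(Δρ/ρ₀)/Δz = 9.81 × 2.016 × 10⁻³ / 25 = 7.9108 × 10⁻⁴ s⁻².
N = √(7.9108 × 10⁻⁴) = 0.028126 rad s⁻¹ ≈ 0.0281 rad s⁻¹.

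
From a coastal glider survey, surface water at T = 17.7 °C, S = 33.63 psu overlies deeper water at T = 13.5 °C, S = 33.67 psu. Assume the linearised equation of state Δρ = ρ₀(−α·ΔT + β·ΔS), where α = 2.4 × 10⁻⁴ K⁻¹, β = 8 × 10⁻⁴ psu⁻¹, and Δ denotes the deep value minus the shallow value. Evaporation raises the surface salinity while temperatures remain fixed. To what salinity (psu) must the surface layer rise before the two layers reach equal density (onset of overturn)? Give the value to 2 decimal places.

Neutral buoyancy requires −α(T_deep − T_surf) + β(S_deep − S_surf′) = 0.
S_surf′ = S_deep − (α/β)·ΔT = 33.67 − (2.4 × 10⁻⁴/8 × 10⁻⁴)·(-4.2) = 34.9300 psu.
Increase required: 34.9300 − 33.63 = 1.3000 psu.

34.93 psu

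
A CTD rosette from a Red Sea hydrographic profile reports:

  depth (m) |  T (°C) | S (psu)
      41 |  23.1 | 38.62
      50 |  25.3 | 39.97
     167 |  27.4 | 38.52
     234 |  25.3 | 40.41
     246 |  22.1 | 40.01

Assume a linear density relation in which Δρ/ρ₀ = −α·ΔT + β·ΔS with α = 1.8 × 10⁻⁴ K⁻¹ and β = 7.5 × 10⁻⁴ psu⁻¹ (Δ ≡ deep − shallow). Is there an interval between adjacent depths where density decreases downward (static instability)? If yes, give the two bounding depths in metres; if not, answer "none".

Evaluate Δρ/ρ₀ = −αΔT + βΔS across each adjacent pair:
  41–50 m: −αΔT+βΔS = −(1.8 × 10⁻⁴)(+2.2)+(7.5 × 10⁻⁴)(+1.35) = 6.2 × 10⁻⁴ → stable
  50–167 m: −αΔT+βΔS = −(1.8 × 10⁻⁴)(+2.1)+(7.5 × 10⁻⁴)(-1.45) = -1.5 × 10⁻³ → UNSTABLE
  167–234 m: −αΔT+βΔS = −(1.8 × 10⁻⁴)(-2.1)+(7.5 × 10⁻⁴)(+1.89) = 1.8 × 10⁻³ → stable
  234–246 m: −αΔT+βΔS = −(1.8 × 10⁻⁴)(-3.2)+(7.5 × 10⁻⁴)(-0.40) = 2.8 × 10⁻⁴ → stable
The 50–167 m interval has Δρ < 0: lighter water underlies denser water.

50–167 m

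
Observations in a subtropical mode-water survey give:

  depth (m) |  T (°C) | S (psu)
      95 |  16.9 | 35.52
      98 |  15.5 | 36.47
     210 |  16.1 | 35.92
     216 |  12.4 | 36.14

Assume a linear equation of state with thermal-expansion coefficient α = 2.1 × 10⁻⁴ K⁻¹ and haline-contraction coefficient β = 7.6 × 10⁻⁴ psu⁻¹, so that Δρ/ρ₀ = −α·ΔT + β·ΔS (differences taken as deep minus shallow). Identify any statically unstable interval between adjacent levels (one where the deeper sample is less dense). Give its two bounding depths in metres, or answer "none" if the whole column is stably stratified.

Evaluate Δρ/ρ₀ = −αΔT + βΔS across each adjacent pair:
  95–98 m: −αΔT+βΔS = −(2.1 × 10⁻⁴)(-1.4)+(7.6 × 10⁻⁴)(+0.95) = 1.0 × 10⁻³ → stable
  98–210 m: −αΔT+βΔS = −(2.1 × 10⁻⁴)(+0.6)+(7.6 × 10⁻⁴)(-0.55) = -5.4 × 10⁻⁴ → UNSTABLE
  210–216 m: −αΔT+βΔS = −(2.1 × 10⁻⁴)(-3.7)+(7.6 × 10⁻⁴)(+0.22) = 9.4 × 10⁻⁴ → stable
The 98–210 m interval has Δρ < 0: lighter water underlies denser water.

98–210 m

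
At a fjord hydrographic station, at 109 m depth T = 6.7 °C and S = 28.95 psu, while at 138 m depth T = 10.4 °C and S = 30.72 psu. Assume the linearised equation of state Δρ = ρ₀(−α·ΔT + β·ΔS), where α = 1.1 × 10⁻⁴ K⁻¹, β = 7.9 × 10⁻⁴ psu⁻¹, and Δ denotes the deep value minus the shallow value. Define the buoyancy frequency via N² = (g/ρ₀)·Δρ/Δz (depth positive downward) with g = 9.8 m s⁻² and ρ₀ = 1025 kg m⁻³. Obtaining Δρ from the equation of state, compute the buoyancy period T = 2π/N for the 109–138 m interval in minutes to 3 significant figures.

5.72 min

ΔT = +3.7 K, ΔS = +1.77 psu (deep − shallow).
Δρ/ρ₀ = −αΔT + βΔS = -4.07 × 10⁻⁴ + 1.3983 × 10⁻³ = 9.913 × 10⁻⁴, so Δρ ≈ 1.016 kg m⁻³.
N² = (g/ρ₀)·Δρ/Δz = g·(Δρ/ρ₀)/Δz = 9.8 × 9.913 × 10⁻⁴ / 29 = 3.3499 × 10⁻⁴ s⁻².
N = √(3.3499 × 10⁻⁴) = 0.018303 rad s⁻¹ → T = 2π/N = 343.29 s = 5.7215 min ≈ 5.72 min.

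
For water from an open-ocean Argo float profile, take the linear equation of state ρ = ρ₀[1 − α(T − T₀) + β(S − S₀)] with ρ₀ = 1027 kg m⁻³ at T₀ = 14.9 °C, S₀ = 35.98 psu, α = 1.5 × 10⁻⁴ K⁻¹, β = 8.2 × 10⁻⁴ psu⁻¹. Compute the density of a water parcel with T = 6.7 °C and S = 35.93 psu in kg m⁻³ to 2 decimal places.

1028.22 kg m⁻³

T − T₀ = -8.2 K, S − S₀ = -0.05 psu.
Bracket = 1 − α·(-8.2) + β·(-0.05) = 1 + (1.189 × 10⁻³) = 1.0011890.
ρ = 1027 × 1.0011890 = 1028.22 kg m⁻³.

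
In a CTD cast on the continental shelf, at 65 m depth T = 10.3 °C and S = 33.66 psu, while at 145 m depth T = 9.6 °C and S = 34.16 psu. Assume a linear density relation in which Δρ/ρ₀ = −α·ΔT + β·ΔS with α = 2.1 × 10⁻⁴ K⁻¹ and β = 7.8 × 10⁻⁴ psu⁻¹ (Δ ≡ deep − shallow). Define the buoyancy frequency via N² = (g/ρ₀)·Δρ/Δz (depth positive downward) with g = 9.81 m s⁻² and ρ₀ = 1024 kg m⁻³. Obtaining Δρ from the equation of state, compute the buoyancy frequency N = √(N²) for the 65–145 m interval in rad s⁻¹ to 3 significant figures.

ΔT = -0.7 K, ΔS = +0.50 psu (deep − shallow).
Δρ/ρ₀ = −αΔT + βΔS = 1.47 × 10⁻⁴ + 3.90 × 10⁻⁴ = 5.37 × 10⁻⁴, so Δρ ≈ 0.5499 kg m⁻³.
N² = (g/ρ₀)·Δρ/Δz = g·(Δρ/ρ₀)/Δz = 9.81 × 5.37 × 10⁻⁴ / 80 = 6.5850 × 10⁻⁵ s⁻².
N = √(6.5850 × 10⁻⁵) = 8.1148 × 10⁻³ rad s⁻¹ ≈ 8.11 × 10⁻³ rad s⁻¹.

8.11 × 10⁻³ rad s⁻¹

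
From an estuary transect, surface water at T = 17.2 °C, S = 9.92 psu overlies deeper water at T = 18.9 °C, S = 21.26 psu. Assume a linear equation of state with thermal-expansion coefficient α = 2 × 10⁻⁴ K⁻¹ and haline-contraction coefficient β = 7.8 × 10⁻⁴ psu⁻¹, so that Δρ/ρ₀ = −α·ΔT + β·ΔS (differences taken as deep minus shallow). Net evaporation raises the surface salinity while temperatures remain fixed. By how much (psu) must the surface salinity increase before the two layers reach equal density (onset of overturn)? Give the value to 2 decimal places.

10.90 psu

Neutral buoyancy requires −α(T_deep − T_surf) + β(S_deep − S_surf′) = 0.
S_surf′ = S_deep − (α/β)·ΔT = 21.26 − (2 × 10⁻⁴/7.8 × 10⁻⁴)·(+1.7) = 20.8241 psu.
Increase required: 20.8241 − 9.92 = 10.9041 psu.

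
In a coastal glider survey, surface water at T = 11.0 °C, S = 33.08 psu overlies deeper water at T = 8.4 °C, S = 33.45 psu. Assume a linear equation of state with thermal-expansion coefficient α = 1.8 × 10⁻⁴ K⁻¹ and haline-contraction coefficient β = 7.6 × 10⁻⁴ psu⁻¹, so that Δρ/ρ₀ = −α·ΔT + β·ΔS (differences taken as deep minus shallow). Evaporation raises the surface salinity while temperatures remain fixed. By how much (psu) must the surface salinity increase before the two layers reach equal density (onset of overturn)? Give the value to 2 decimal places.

0.99 psu

Neutral buoyancy requires −α(T_deep − T_surf) + β(S_deep − S_surf′) = 0.
S_surf′ = S_deep − (α/β)·ΔT = 33.45 − (1.8 × 10⁻⁴/7.6 × 10⁻⁴)·(-2.6) = 34.0658 psu.
Increase required: 34.0658 − 33.08 = 0.9858 psu.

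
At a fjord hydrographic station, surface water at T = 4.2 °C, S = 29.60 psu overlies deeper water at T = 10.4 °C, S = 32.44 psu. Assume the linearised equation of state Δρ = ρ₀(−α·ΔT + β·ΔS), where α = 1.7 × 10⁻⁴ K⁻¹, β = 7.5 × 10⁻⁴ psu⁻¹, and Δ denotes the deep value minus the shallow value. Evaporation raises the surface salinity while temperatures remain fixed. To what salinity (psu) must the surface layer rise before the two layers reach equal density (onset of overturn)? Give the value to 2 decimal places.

Neutral buoyancy requires −α(T_deep − T_surf) + β(S_deep − S_surf′) = 0.
S_surf′ = S_deep − (α/β)·ΔT = 32.44 − (1.7 × 10⁻⁴/7.5 × 10⁻⁴)·(+6.2) = 31.0347 psu.
Increase required: 31.0347 − 29.60 = 1.4347 psu.

31.03 psu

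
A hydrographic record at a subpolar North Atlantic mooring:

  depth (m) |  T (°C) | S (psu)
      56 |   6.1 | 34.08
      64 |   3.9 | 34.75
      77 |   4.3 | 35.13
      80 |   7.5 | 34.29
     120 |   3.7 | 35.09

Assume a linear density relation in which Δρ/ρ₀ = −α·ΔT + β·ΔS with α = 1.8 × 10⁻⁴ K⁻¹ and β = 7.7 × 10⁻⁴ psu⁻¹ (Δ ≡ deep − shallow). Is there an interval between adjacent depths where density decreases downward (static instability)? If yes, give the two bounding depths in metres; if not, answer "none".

Evaluate Δρ/ρ₀ = −αΔT + βΔS across each adjacent pair:
  56–64 m: −αΔT+βΔS = −(1.8 × 10⁻⁴)(-2.2)+(7.7 × 10⁻⁴)(+0.67) = 9.1 × 10⁻⁴ → stable
  64–77 m: −αΔT+βΔS = −(1.8 × 10⁻⁴)(+0.4)+(7.7 × 10⁻⁴)(+0.38) = 2.2 × 10⁻⁴ → stable
  77–80 m: −αΔT+βΔS = −(1.8 × 10⁻⁴)(+3.2)+(7.7 × 10⁻⁴)(-0.84) = -1.2 × 10⁻³ → UNSTABLE
  80–120 m: −αΔT+βΔS = −(1.8 × 10⁻⁴)(-3.8)+(7.7 × 10⁻⁴)(+0.80) = 1.3 × 10⁻³ → stable
The 77–80 m interval has Δρ < 0: lighter water underlies denser water.

77–80 m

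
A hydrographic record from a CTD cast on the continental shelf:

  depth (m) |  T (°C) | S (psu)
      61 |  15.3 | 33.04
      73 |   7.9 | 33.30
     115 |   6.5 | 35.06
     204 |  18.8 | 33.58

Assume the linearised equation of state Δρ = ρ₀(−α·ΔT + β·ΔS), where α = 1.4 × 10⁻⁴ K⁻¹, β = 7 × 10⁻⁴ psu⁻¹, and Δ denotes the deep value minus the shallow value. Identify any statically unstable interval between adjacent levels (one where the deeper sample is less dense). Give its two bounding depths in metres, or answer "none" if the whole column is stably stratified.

Evaluate Δρ/ρ₀ = −αΔT + βΔS across each adjacent pair:
  61–73 m: −αΔT+βΔS = −(1.4 × 10⁻⁴)(-7.4)+(7 × 10⁻⁴)(+0.26) = 1.2 × 10⁻³ → stable
  73–115 m: −αΔT+βΔS = −(1.4 × 10⁻⁴)(-1.4)+(7 × 10⁻⁴)(+1.76) = 1.4 × 10⁻³ → stable
  115–204 m: −αΔT+βΔS = −(1.4 × 10⁻⁴)(+12.3)+(7 × 10⁻⁴)(-1.48) = -2.8 × 10⁻³ → UNSTABLE
The 115–204 m interval has Δρ < 0: lighter water underlies denser water.

115–204 m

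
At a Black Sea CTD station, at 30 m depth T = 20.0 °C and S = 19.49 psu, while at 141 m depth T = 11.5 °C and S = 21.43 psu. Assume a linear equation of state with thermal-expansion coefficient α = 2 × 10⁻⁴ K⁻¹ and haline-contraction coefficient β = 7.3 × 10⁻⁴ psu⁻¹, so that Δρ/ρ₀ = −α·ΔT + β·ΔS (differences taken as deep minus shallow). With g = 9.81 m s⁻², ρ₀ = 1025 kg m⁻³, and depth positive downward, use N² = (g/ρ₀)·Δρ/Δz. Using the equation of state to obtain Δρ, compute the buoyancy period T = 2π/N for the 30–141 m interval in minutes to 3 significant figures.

6.31 min

ΔT = -8.5 K, ΔS = +1.94 psu (deep − shallow).
Δρ/ρ₀ = −αΔT + βΔS = 1.70 × 10⁻³ + 1.4162 × 10⁻³ = 3.1162 × 10⁻³, so Δρ ≈ 3.194 kg m⁻³.
N² = (g/ρ₀)·Δρ/Δz = g·(Δρ/ρ₀)/Δz = 9.81 × 3.1162 × 10⁻³ / 111 = 2.7540 × 10⁻⁴ s⁻².
N = √(2.7540 × 10⁻⁴) = 0.016595 rad s⁻¹ → T = 2π/N = 378.62 s = 6.3103 min ≈ 6.31 min.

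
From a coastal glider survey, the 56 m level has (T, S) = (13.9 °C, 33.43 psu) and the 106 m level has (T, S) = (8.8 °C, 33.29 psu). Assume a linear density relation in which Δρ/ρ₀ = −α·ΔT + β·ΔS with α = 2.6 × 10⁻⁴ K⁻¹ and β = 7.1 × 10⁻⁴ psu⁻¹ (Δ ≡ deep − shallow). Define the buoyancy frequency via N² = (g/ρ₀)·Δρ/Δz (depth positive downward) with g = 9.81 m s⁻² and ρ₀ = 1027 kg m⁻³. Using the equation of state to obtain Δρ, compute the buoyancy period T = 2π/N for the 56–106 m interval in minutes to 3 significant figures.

ΔT = -5.1 K, ΔS = -0.14 psu (deep − shallow).
Δρ/ρ₀ = −αΔT + βΔS = 1.326 × 10⁻³ − 9.94 × 10⁻⁵ = 1.2266 × 10⁻³, so Δρ ≈ 1.260 kg m⁻³.
N² = (g/ρ₀)·Δρ/Δz = g·(Δρ/ρ₀)/Δz = 9.81 × 1.2266 × 10⁻³ / 50 = 2.4066 × 10⁻⁴ s⁻².
N = √(2.4066 × 10⁻⁴) = 0.015513 rad s⁻¹ → T = 2π/N = 405.03 s = 6.7505 min ≈ 6.75 min.

6.75 min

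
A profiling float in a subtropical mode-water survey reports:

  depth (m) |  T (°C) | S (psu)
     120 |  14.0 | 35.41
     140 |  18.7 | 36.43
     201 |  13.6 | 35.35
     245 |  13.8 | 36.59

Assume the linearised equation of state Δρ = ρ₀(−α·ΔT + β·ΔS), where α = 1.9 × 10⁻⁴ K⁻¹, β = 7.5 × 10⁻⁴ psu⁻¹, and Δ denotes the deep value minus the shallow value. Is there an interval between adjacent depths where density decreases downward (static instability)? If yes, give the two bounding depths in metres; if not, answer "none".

120–140 m

Evaluate Δρ/ρ₀ = −αΔT + βΔS across each adjacent pair:
  120–140 m: −αΔT+βΔS = −(1.9 × 10⁻⁴)(+4.7)+(7.5 × 10⁻⁴)(+1.02) = -1.3 × 10⁻⁴ → UNSTABLE
  140–201 m: −αΔT+βΔS = −(1.9 × 10⁻⁴)(-5.1)+(7.5 × 10⁻⁴)(-1.08) = 1.6 × 10⁻⁴ → stable
  201–245 m: −αΔT+βΔS = −(1.9 × 10⁻⁴)(+0.2)+(7.5 × 10⁻⁴)(+1.24) = 8.9 × 10⁻⁴ → stable
The 120–140 m interval has Δρ < 0: lighter water underlies denser water.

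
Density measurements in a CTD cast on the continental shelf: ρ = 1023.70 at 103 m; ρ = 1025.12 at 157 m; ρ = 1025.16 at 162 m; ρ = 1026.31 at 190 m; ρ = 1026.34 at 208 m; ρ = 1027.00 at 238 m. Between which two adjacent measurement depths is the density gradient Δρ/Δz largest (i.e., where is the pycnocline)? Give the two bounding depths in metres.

Compute the density gradient over each adjacent pair:
  103–157 m: Δρ/Δz = 1.42/54 = 0.026 kg m⁻⁴
  157–162 m: Δρ/Δz = 0.04/5 = 8.0 × 10⁻³ kg m⁻⁴
  162–190 m: Δρ/Δz = 1.15/28 = 0.041 kg m⁻⁴
  190–208 m: Δρ/Δz = 0.03/18 = 1.7 × 10⁻³ kg m⁻⁴
  208–238 m: Δρ/Δz = 0.66/30 = 0.022 kg m⁻⁴
The largest gradient is in the 162–190 m interval — the pycnocline.

162–190 m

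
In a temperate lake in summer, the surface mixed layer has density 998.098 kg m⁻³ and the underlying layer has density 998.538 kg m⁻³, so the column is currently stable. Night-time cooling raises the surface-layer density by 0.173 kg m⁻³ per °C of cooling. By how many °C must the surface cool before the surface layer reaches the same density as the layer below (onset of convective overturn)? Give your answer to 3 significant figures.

2.54 °C

Density deficit of the surface layer: 998.538 − 998.098 = 0.44 kg m⁻³.
Required change = 0.44 / 0.173 = 2.54 °C.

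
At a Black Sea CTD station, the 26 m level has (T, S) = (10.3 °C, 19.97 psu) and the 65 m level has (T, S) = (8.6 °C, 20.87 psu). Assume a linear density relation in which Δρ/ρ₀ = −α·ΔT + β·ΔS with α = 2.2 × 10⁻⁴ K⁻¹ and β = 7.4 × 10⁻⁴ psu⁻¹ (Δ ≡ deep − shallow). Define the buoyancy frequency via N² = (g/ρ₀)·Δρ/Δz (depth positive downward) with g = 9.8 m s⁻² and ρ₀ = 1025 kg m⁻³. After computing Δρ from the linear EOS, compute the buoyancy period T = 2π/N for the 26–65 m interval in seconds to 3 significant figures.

ΔT = -1.7 K, ΔS = +0.90 psu (deep − shallow).
Δρ/ρ₀ = −αΔT + βΔS = 3.74 × 10⁻⁴ + 6.66 × 10⁻⁴ = 1.04 × 10⁻³, so Δρ ≈ 1.066 kg m⁻³.
N² = (g/ρ₀)·Δρ/Δz = g·(Δρ/ρ₀)/Δz = 9.8 × 1.04 × 10⁻³ / 39 = 2.6133 × 10⁻⁴ s⁻².
N = √(2.6133 × 10⁻⁴) = 0.016166 rad s⁻¹ → T = 2π/N = 388.67 s ≈ 389 s.

389 s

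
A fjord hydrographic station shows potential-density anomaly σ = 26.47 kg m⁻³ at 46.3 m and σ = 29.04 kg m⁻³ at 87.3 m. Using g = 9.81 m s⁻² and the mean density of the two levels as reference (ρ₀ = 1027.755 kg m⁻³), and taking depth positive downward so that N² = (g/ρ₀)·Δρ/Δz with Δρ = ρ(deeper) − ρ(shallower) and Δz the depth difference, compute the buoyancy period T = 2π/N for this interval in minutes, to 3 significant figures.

4.28 min

Δρ = 1029.04 − 1026.47 = 2.57 kg m⁻³ over Δz = 87.3 − 46.3 = 41 m.
N² = (9.81/1027.755) × (2.57/41) = 5.9831 × 10⁻⁴ s⁻².
N = √(5.9831 × 10⁻⁴) = 0.024460 rad s⁻¹, so T = 2π/N = 256.88 s = 4.2813 min ≈ 4.28 min.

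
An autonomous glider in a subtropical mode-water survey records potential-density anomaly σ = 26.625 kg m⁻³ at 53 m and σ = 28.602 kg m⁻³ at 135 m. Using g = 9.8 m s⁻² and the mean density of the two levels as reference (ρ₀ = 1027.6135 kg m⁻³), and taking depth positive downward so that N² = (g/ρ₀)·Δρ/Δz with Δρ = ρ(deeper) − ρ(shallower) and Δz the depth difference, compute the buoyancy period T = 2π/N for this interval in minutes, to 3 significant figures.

Δρ = 1028.602 − 1026.625 = 1.977 kg m⁻³ over Δz = 135 − 53 = 82 m.
N² = (9.8/1027.6135) × (1.977/82) = 2.2993 × 10⁻⁴ s⁻².
N = √(2.2993 × 10⁻⁴) = 0.015163 rad s⁻¹, so T = 2π/N = 414.38 s = 6.9063 min ≈ 6.91 min.

6.91 min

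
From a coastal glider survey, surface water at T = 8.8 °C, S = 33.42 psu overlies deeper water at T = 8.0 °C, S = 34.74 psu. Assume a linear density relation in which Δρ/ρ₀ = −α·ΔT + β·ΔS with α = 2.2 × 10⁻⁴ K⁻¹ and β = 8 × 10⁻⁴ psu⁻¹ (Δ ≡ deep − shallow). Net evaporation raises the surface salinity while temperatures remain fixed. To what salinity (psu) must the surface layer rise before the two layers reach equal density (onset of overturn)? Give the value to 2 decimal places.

34.96 psu

Neutral buoyancy requires −α(T_deep − T_surf) + β(S_deep − S_surf′) = 0.
S_surf′ = S_deep − (α/β)·ΔT = 34.74 − (2.2 × 10⁻⁴/8 × 10⁻⁴)·(-0.8) = 34.9600 psu.
Increase required: 34.9600 − 33.42 = 1.5400 psu.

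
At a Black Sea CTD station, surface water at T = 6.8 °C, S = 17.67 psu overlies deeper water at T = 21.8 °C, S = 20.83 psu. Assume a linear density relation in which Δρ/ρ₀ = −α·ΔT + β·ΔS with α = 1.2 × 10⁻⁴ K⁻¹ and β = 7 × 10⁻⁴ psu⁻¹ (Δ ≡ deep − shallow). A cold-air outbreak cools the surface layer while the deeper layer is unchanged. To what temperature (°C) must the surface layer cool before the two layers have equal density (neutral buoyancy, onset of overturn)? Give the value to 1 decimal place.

Neutral buoyancy requires Δρ = 0, i.e. −α(T_deep − T_surf′) + β(S_deep − S_surf) = 0.
T_surf′ = T_deep − (β/α)·ΔS = 21.8 − (7 × 10⁻⁴/1.2 × 10⁻⁴)·(+3.16) = 3.367 °C.
Cooling required: 6.8 − (3.367) = 3.433 °C.

3.4 °C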